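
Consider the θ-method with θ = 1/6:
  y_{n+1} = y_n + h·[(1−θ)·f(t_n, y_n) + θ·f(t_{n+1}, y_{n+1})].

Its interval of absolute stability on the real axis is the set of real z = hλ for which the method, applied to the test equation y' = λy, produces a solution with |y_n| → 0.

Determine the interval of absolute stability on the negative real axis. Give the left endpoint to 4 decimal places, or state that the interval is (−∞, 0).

z∈(-3.0000,0).

Test eqn y'=λy, z=hλ:
  y_{n+1} = y_n + z·[5/6·y_n + 1/6·y_{n+1}] ⇒ (1 − 1/6z)y_{n+1} = (1 + 5/6z)y_n
  so R(z) = (1 + 5/6z)/(1 − 1/6z).

Boundary: |R(x)|=1, x<0.
x=-1.61: |R|=0.2694
R=−1: 1+5/6x = −1+1/6x ⇒ -2/3x=2 ⇒ x=2/(-2/3)=-3.0000
Confirm numerically:
  x=-2.506: |R|=0.76769 <1
  x=-1.700: |R|=0.32468 <1
  x=-1.466: |R|=0.17814 <1
  x=-3.418: |R|=1.17753 >1
  x=-3.272: |R|=1.11734 >1
  x=-3.093: |R|=1.04091 >1
Stable set (-3.0000, 0).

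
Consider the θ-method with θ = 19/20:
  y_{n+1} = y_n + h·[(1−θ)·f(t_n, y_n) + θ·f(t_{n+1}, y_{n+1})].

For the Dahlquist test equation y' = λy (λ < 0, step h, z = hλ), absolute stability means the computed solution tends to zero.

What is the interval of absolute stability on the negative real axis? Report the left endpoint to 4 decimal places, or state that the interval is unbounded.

Test eqn y'=λy, z=hλ:
  y_{n+1} = y_n + z·[1/20·y_n + 19/20·y_{n+1}] ⇒ (1 − 19/20z)y_{n+1} = (1 + 1/20z)y_n
  Hence R(z) = (1 + 1/20z)/(1 − 19/20z).

Solve |R(x)|<1 on ℝ⁻.
x=-0.49: |R|=0.6656
x=-2: |R|=0.3103
x=-10: |R|=0.0476
x=-100: |R|=0.0417
θ=19/20≥1/2 ⇒ |1+1/20x|<|1−19/20x| ∀x<0 ⇒ interval (−∞,0).

unbounded; (−∞, 0).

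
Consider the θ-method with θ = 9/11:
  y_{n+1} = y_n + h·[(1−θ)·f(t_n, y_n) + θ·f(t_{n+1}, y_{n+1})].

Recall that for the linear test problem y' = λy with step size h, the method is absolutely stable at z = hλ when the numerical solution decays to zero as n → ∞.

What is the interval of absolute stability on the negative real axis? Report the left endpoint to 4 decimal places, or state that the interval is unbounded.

Test eqn y'=λy, z=hλ:
  y_{n+1} = y_n + z·[2/11·y_n + 9/11·y_{n+1}] ⇒ (1 − 9/11z)y_{n+1} = (1 + 2/11z)y_n
  ⇒ R(z) = (1 + 2/11z)/(1 − 9/11z).

Boundary: |R(x)|=1, x<0.
x=-1.49: |R|=0.3286
x=-2: |R|=0.2414
x=-10: |R|=0.0891
x=-100: |R|=0.2075
θ=9/11≥1/2 ⇒ |1+2/11x|<|1−9/11x| ∀x<0 ⇒ stable on all of ℝ⁻.

(−∞, 0) — no finite endpoint.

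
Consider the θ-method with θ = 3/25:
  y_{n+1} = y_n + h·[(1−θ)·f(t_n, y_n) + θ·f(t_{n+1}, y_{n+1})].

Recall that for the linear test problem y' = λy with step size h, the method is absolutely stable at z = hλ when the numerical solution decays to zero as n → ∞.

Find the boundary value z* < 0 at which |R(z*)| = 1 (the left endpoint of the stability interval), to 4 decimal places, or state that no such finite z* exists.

Test eqn y'=λy, z=hλ:
  y_{n+1} = y_n + z·[22/25·y_n + 3/25·y_{n+1}] ⇒ (1 − 3/25z)y_{n+1} = (1 + 22/25z)y_n
  ⇒ R(z) = (1 + 22/25z)/(1 − 3/25z).

Find x<0 with |R(x)|<1.
x=-0.45: |R|=0.5731
R=−1: 1+22/25x = −1+3/25x ⇒ -19/25x=2 ⇒ x=2/(-19/25)=-2.6316
Confirm numerically:
  x=-2.453: |R|=0.89515 <1
  x=-2.244: |R|=0.76793 <1
  x=-1.625: |R|=0.35983 <1
  x=-1.540: |R|=0.29980 <1
  x=-3.209: |R|=1.31683 >1
  x=-2.910: |R|=1.15683 >1
Interval (-2.6316, 0).

z* = -2.6316.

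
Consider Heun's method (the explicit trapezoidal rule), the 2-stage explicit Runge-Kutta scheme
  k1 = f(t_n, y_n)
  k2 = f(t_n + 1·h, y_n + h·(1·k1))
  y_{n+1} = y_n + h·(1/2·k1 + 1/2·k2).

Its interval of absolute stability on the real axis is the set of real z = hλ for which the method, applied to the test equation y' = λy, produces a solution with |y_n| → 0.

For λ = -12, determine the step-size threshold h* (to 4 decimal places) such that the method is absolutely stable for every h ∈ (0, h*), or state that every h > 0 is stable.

On y'=λy, z=hλ:
  order 2, 2-stage ⇒ R(z)=1+z+z^2/2
  (e.g. R(-0.65)=0.56125, |R|=0.56125)

Need |R(x)|<1, x<0.
x=-0.65: |R|=0.5613
|R(-2.15)|=1.1612 |R(-2.1)|=1.1050 |R(-1.06)|=0.5018
Bisect:
  x_lo=-2.7870 |R|=2.0967  x_hi=-0.1996 |R|=0.8203
  mid=-1.49329 |R|=0.62167 →hi
  mid=-2.14014 |R|=1.14996 →lo
  mid=-1.81671 |R|=0.83351 →hi
  mid=-1.97842 |R|=0.97866 →hi
  mid=-2.05928 |R|=1.06104 →lo
  mid=-2.01885 |R|=1.01903 →lo
  mid=-1.99864 |R|=0.99864 →hi
  mid=-2.00875 |R|=1.00878 →lo
  mid=-2.00369 |R|=1.00370 →lo
  mid=-2.00117 |R|=1.00117 →lo
  ...
  [-2.00006,-1.99990] ⇒ x*=-2.0000
So |R|<1 on (-2.0000, 0).

(-2.0000,0); λ=-12 ⇒ h* = 0.1667.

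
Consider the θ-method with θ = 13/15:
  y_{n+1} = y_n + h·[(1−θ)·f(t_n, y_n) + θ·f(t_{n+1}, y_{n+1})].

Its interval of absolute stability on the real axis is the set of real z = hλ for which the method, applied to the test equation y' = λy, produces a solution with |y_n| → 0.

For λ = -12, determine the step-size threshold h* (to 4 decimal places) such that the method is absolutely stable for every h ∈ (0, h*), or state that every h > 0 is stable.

Test eqn y'=λy, z=hλ:
  y_{n+1} = y_n + z·[2/15·y_n + 13/15·y_{n+1}] ⇒ (1 − 13/15z)y_{n+1} = (1 + 2/15z)y_n
  Hence R(z) = (1 + 2/15z)/(1 − 13/15z).

Solve |R(x)|<1 on ℝ⁻.
x=-0.38: |R|=0.7141
x=-2: |R|=0.2683
x=-10: |R|=0.0345
x=-100: |R|=0.1407
θ=13/15≥1/2 ⇒ |1+2/15x|<|1−13/15x| ∀x<0 ⇒ unbounded interval.

interval (−∞, 0). Any h>0 works for λ=-12.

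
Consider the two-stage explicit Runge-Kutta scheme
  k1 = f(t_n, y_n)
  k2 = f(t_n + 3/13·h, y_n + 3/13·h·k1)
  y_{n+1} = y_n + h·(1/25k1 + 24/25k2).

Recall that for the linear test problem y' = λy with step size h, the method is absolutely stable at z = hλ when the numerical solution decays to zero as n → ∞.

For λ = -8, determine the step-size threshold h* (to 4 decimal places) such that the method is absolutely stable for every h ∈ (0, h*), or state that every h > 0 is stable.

With y'=λy (z=hλ):
  k1=λy_n ⇒ h·k1=z·y_n;  k2=λ(1+3/13z)y_n ⇒ h·k2=z(1+3/13z)y_n
  y_{n+1}/y_n = 1 + 1/25z + 24/25z(1+3/13z) = 1 + z + 72/325z²
  R(z) = 1 + z + 72/325z².

Solve |R(x)|<1 on ℝ⁻.
x=-1.63: |R|=0.0414
R=1: x+72/325x²=0 ⇒ x=−325/72=-4.5139; min R=1−1/(4·72/325)=-0.1285>−1
Confirm numerically:
  x=-3.946: |R|=0.50356 <1
  x=-2.835: |R|=0.05445 <1
  x=-2.711: |R|=0.08280 <1
  x=-2.646: |R|=0.09494 <1
  x=-4.927: |R|=1.45092 >1
  x=-4.671: |R|=1.16258 >1
Stable set (-4.5139, 0).

(-4.5139,0); λ=-8 ⇒ h* = (325/72)/8 = 0.5642.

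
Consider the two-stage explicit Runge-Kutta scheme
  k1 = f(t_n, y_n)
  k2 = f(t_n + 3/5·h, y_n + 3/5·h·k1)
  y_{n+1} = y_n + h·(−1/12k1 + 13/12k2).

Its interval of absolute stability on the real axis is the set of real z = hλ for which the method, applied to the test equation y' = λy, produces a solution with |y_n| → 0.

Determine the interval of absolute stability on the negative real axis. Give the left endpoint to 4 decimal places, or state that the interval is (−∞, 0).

Set f=λy, z=hλ:
  k1=λy_n ⇒ h·k1=z·y_n;  k2=λ(1+3/5z)y_n ⇒ h·k2=z(1+3/5z)y_n
  y_{n+1}/y_n = 1 − 1/12z + 13/12z(1+3/5z) = 1 + z + 13/20z²
  so R(z) = 1 + z + 13/20z².

Find x<0 with |R(x)|<1.
x=-0.48: |R|=0.6698
R=1: x+13/20x²=0 ⇒ x=−20/13=-1.5385; min R=1−1/(4·13/20)=0.6154>−1
Confirm numerically:
  x=-0.964: |R|=0.64004 <1
  x=-0.846: |R|=0.61922 <1
  x=-0.647: |R|=0.62510 <1
  x=-1.975: |R|=1.56041 >1
  x=-1.960: |R|=1.53704 >1
  x=-1.891: |R|=1.43332 >1
Interval (-1.5385, 0).

(-1.5385, 0).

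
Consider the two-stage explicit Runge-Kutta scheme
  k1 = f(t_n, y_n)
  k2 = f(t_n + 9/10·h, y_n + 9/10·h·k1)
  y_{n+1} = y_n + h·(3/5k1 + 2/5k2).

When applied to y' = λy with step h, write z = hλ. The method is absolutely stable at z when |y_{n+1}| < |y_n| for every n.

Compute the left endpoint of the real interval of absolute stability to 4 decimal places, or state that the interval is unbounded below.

left endpoint -2.7778.

Set f=λy, z=hλ:
  k1=λy_n ⇒ h·k1=z·y_n;  k2=λ(1+9/10z)y_n ⇒ h·k2=z(1+9/10z)y_n
  y_{n+1}/y_n = 1 + 3/5z + 2/5z(1+9/10z) = 1 + z + 9/25z²
  Hence R(z) = 1 + z + 9/25z².

Need |R(x)|<1, x<0.
x=-1.25: |R|=0.3125
R=1: x+9/25x²=0 ⇒ x=−25/9=-2.7778; min R=1−1/(4·9/25)=0.3056>−1
Confirm numerically:
  x=-2.402: |R|=0.67506 <1
  x=-2.131: |R|=0.50382 <1
  x=-2.030: |R|=0.45352 <1
  x=-1.945: |R|=0.41689 <1
  x=-3.324: |R|=1.65363 >1
  x=-3.223: |R|=1.51658 >1
  x=-2.839: |R|=1.06257 >1
So |R|<1 on (-2.7778, 0).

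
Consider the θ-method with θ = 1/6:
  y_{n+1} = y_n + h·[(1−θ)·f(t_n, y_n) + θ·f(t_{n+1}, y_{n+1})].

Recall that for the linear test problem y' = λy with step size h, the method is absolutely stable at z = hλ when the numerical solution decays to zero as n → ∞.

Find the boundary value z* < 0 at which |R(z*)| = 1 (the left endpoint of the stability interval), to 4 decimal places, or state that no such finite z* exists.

Set f=λy, z=hλ:
  y_{n+1} = y_n + z·[5/6·y_n + 1/6·y_{n+1}] ⇒ (1 − 1/6z)y_{n+1} = (1 + 5/6z)y_n
  so R(z) = (1 + 5/6z)/(1 − 1/6z).

Solve |R(x)|<1 on ℝ⁻.
x=-0.62: |R|=0.4381
R=−1: 1+5/6x = −1+1/6x ⇒ -2/3x=2 ⇒ x=2/(-2/3)=-3.0000
Confirm numerically:
  x=-2.973: |R|=0.98796 <1
  x=-2.064: |R|=0.53571 <1
  x=-1.447: |R|=0.16584 <1
  x=-3.441: |R|=1.18684 >1
  x=-3.438: |R|=1.18563 >1
  x=-3.361: |R|=1.15426 >1
Stable set (-3.0000, 0).

left endpoint -3.0000.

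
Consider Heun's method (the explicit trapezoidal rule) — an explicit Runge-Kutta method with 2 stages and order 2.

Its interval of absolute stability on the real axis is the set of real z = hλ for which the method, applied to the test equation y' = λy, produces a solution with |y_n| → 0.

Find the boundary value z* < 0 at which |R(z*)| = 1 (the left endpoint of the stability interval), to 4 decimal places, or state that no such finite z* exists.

With y'=λy (z=hλ):
  order 2, 2-stage ⇒ R(z)=1+z+z^2/2
  (e.g. R(-1.2)=0.52000, |R|=0.52000)

Need |R(x)|<1, x<0.
x=-1.2: |R|=0.5200
|R(-2.25)|=1.2812 |R(-1.65)|=0.7112 |R(-1.23)|=0.5264
Bisect:
  x_lo=-2.7558 |R|=2.0415  x_hi=-0.3607 |R|=0.7044
  mid=-1.55826 |R|=0.65583 →hi
  mid=-2.15704 |R|=1.16937 →lo
  mid=-1.85765 |R|=0.86778 →hi
  mid=-2.00735 |R|=1.00737 →lo
  mid=-1.93250 |R|=0.93478 →hi
  mid=-1.96992 |R|=0.97037 →hi
  mid=-1.98863 |R|=0.98870 →hi
  ...
  [-2.00004,-1.99989] ⇒ x*=-2.0000
Stable set (-2.0000, 0).

left endpoint -2.0000.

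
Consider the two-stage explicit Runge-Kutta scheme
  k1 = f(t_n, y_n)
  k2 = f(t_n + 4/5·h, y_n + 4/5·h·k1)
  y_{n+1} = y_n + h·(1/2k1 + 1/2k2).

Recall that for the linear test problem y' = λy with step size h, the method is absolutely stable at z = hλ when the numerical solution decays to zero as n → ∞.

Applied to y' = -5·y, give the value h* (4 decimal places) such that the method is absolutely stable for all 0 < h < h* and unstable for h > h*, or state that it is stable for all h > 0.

Test eqn y'=λy, z=hλ:
  k1=λy_n ⇒ h·k1=z·y_n;  k2=λ(1+4/5z)y_n ⇒ h·k2=z(1+4/5z)y_n
  y_{n+1}/y_n = 1 + 1/2z + 1/2z(1+4/5z) = 1 + z + 2/5z²
  so R(z) = 1 + z + 2/5z².

Need |R(x)|<1, x<0.
x=-1.75: |R|=0.4750
R=1: x+2/5x²=0 ⇒ x=−5/2=-2.5000; min R=1−1/(4·2/5)=0.3750>−1
Confirm numerically:
  x=-2.113: |R|=0.67291 <1
  x=-1.928: |R|=0.55887 <1
  x=-1.403: |R|=0.38436 <1
  x=-1.283: |R|=0.37544 <1
  x=-2.979: |R|=1.57078 >1
  x=-2.687: |R|=1.20099 >1
  x=-2.670: |R|=1.18156 >1
Stable set (-2.5000, 0).

(-2.5000,0); λ=-5 ⇒ h* = (5/2)/5 = 0.5000.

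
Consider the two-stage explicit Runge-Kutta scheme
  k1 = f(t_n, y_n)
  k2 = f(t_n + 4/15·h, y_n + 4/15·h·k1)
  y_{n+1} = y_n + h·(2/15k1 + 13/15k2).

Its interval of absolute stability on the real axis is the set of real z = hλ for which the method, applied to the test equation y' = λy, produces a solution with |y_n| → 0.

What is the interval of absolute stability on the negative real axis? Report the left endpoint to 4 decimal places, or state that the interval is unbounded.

Set f=λy, z=hλ:
  k1=λy_n ⇒ h·k1=z·y_n;  k2=λ(1+4/15z)y_n ⇒ h·k2=z(1+4/15z)y_n
  y_{n+1}/y_n = 1 + 2/15z + 13/15z(1+4/15z) = 1 + z + 52/225z²
  Hence R(z) = 1 + z + 52/225z².

Boundary: |R(x)|=1, x<0.
x=-1.05: |R|=0.2048
R=1: x+52/225x²=0 ⇒ x=−225/52=-4.3269; min R=1−1/(4·52/225)=-0.0817>−1
Confirm numerically:
  x=-3.483: |R|=0.32068 <1
  x=-3.182: |R|=0.15803 <1
  x=-2.693: |R|=0.01692 <1
  x=-2.057: |R|=0.07911 <1
  x=-4.795: |R|=1.51871 >1
  x=-4.787: |R|=1.50900 >1
  x=-4.611: |R|=1.30273 >1
So |R|<1 on (-4.3269, 0).

z∈(-4.3269,0).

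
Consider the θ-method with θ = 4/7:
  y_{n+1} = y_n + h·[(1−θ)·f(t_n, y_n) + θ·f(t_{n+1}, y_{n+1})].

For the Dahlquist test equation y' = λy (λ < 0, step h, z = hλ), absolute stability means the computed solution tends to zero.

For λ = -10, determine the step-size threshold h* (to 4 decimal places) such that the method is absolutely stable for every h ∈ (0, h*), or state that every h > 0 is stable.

unbounded; (−∞, 0). Any h>0 works for λ=-10.

Test eqn y'=λy, z=hλ:
  y_{n+1} = y_n + z·[3/7·y_n + 4/7·y_{n+1}] ⇒ (1 − 4/7z)y_{n+1} = (1 + 3/7z)y_n
  R(z) = (1 + 3/7z)/(1 − 4/7z).

Find x<0 with |R(x)|<1.
x=-1.33: |R|=0.2443
x=-2: |R|=0.0667
x=-10: |R|=0.4894
x=-100: |R|=0.7199
θ=4/7≥1/2 ⇒ |1+3/7x|<|1−4/7x| ∀x<0 ⇒ interval (−∞,0).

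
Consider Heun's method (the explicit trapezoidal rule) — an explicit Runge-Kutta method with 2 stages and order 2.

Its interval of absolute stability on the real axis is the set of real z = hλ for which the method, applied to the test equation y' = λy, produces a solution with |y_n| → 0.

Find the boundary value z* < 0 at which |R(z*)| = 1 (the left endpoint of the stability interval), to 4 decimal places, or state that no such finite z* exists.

left endpoint -2.0000.

With y'=λy (z=hλ):
  order 2, 2-stage ⇒ R(z)=1+z+z^2/2
  (e.g. R(-1.17)=0.51445, |R|=0.51445)

Boundary: |R(x)|=1, x<0.
x=-1.17: |R|=0.5144
|R(-2.16)|=1.1728 |R(-1.02)|=0.5002
Bisect:
  x_lo=-2.8630 |R|=2.2354  x_hi=-0.0777 |R|=0.9253
  mid=-1.47035 |R|=0.61062 →hi
  mid=-2.16667 |R|=1.18056 →lo
  mid=-1.81851 |R|=0.83498 →hi
  mid=-1.99259 |R|=0.99262 →hi
  mid=-2.07963 |R|=1.08280 →lo
  mid=-2.03611 |R|=1.03676 →lo
  mid=-2.01435 |R|=1.01445 →lo
  mid=-2.00347 |R|=1.00348 →lo
  mid=-1.99803 |R|=0.99803 →hi
  mid=-2.00075 |R|=1.00075 →lo
  ...
  [-2.00007,-1.99990] ⇒ x*=-2.0000
Stable set (-2.0000, 0).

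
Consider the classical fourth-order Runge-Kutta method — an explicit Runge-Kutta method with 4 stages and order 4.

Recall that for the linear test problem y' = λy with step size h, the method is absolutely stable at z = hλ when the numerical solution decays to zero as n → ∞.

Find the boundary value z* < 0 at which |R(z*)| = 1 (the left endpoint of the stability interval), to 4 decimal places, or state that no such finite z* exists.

Test eqn y'=λy, z=hλ:
  order 4, 4-stage ⇒ R(z)=1+z+z^2/2+z^3/6+z^4/24
  (e.g. R(-1.09)=0.34703, |R|=0.34703)

Find x<0 with |R(x)|<1.
x=-1.09: |R|=0.3470
|R(-2.81)|=1.0379 |R(-2.73)|=0.9198 |R(-1.04)|=0.3621
Bisect:
  x_lo=-3.2025 |R|=1.8341  x_hi=-0.3223 |R|=0.7245
  mid=-1.76241 |R|=0.28026 →hi
  mid=-2.48247 |R|=0.63152 →hi
  mid=-2.84249 |R|=1.08972 →lo
  mid=-2.66248 |R|=0.83008 →hi
  mid=-2.75249 |R|=0.95165 →hi
  mid=-2.79749 |R|=1.01854 →lo
  mid=-2.77499 |R|=0.98457 →hi
  mid=-2.78624 |R|=1.00143 →lo
  ...
  [-2.78536,-2.78518] ⇒ x*=-2.7853
So |R|<1 on (-2.7853, 0).

z* = -2.7853.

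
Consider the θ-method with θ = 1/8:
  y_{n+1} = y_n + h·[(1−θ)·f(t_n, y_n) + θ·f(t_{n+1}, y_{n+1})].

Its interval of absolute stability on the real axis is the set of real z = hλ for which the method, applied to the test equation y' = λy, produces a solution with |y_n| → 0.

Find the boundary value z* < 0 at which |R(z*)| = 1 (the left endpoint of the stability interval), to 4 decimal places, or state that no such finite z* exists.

left endpoint -2.6667.

Set f=λy, z=hλ:
  y_{n+1} = y_n + z·[7/8·y_n + 1/8·y_{n+1}] ⇒ (1 − 1/8z)y_{n+1} = (1 + 7/8z)y_n
  so R(z) = (1 + 7/8z)/(1 − 1/8z).

Need |R(x)|<1, x<0.
x=-0.95: |R|=0.1508
R=−1: 1+7/8x = −1+1/8x ⇒ -3/4x=2 ⇒ x=2/(-3/4)=-2.6667
Confirm numerically:
  x=-2.580: |R|=0.95085 <1
  x=-1.500: |R|=0.26316 <1
  x=-1.322: |R|=0.13452 <1
  x=-3.254: |R|=1.31313 >1
  x=-3.176: |R|=1.27344 >1
  x=-3.065: |R|=1.21600 >1
Stable set (-2.6667, 0).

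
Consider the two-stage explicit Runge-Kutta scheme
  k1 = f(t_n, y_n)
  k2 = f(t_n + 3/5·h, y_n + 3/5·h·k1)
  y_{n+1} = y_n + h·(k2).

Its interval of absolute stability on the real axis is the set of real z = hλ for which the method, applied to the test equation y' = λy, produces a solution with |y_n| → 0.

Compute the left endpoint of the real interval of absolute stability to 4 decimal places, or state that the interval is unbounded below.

On y'=λy, z=hλ:
  k1=λy_n ⇒ h·k1=z·y_n;  k2=λ(1+3/5z)y_n ⇒ h·k2=z(1+3/5z)y_n
  y_{n+1}/y_n = 1 + z(1+3/5z) = 1 + z + 3/5z²
  Hence R(z) = 1 + z + 3/5z².

Need |R(x)|<1, x<0.
x=-1.67: |R|=1.0033
R=1: x+3/5x²=0 ⇒ x=−5/3=-1.6667; min R=1−1/(4·3/5)=0.5833>−1
Confirm numerically:
  x=-1.642: |R|=0.97570 <1
  x=-1.576: |R|=0.91427 <1
  x=-1.292: |R|=0.70956 <1
  x=-0.917: |R|=0.58753 <1
  x=-2.164: |R|=1.64574 >1
  x=-1.931: |R|=1.30626 >1
Stable set (-1.6667, 0).

left endpoint -1.6667.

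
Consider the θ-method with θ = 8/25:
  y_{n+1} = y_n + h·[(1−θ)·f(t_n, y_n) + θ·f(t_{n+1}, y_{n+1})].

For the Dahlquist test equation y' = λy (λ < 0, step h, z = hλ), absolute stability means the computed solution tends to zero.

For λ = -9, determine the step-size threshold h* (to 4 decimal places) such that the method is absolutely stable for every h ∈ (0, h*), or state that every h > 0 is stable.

Test eqn y'=λy, z=hλ:
  y_{n+1} = y_n + z·[17/25·y_n + 8/25·y_{n+1}] ⇒ (1 − 8/25z)y_{n+1} = (1 + 17/25z)y_n
  Hence R(z) = (1 + 17/25z)/(1 − 8/25z).

Need |R(x)|<1, x<0.
x=-1.62: |R|=0.0669
R=−1: 1+17/25x = −1+8/25x ⇒ -9/25x=2 ⇒ x=2/(-9/25)=-5.5556
Confirm numerically:
  x=-3.379: |R|=0.62352 <1
  x=-2.996: |R|=0.52957 <1
  x=-2.812: |R|=0.48012 <1
  x=-6.044: |R|=1.05993 >1
  x=-5.813: |R|=1.03240 >1
  x=-5.682: |R|=1.01615 >1
Stable set (-5.5556, 0).

(-5.5556,0); λ=-9 ⇒ h* = (50/9)/9 = 0.6173.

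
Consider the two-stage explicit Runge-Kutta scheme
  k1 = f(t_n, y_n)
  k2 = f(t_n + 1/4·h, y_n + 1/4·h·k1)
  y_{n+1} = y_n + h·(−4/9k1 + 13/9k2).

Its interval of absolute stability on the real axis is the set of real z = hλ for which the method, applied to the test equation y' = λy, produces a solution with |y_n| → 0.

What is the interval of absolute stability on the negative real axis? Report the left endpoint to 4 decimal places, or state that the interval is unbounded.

z∈(-2.7692,0).

On y'=λy, z=hλ:
  k1=λy_n ⇒ h·k1=z·y_n;  k2=λ(1+1/4z)y_n ⇒ h·k2=z(1+1/4z)y_n
  y_{n+1}/y_n = 1 − 4/9z + 13/9z(1+1/4z) = 1 + z + 13/36z²
  ⇒ R(z) = 1 + z + 13/36z².

Need |R(x)|<1, x<0.
x=-0.47: |R|=0.6098
R=1: x+13/36x²=0 ⇒ x=−36/13=-2.7692; min R=1−1/(4·13/36)=0.3077>−1
Confirm numerically:
  x=-2.506: |R|=0.76179 <1
  x=-2.449: |R|=0.71680 <1
  x=-2.090: |R|=0.48737 <1
  x=-3.263: |R|=1.58181 >1
  x=-3.032: |R|=1.28770 >1
So |R|<1 on (-2.7692, 0).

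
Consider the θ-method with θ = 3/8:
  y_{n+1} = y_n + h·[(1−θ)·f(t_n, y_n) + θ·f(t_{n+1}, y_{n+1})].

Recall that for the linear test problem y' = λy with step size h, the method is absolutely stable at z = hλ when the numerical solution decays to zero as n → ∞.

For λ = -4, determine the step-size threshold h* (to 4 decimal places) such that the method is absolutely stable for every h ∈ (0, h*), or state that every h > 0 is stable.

(-8.0000,0); λ=-4 ⇒ h* = (8)/4 = 2.0000.

Set f=λy, z=hλ:
  y_{n+1} = y_n + z·[5/8·y_n + 3/8·y_{n+1}] ⇒ (1 − 3/8z)y_{n+1} = (1 + 5/8z)y_n
  so R(z) = (1 + 5/8z)/(1 − 3/8z).

Need |R(x)|<1, x<0.
x=-0.97: |R|=0.2887
R=−1: 1+5/8x = −1+3/8x ⇒ -1/4x=2 ⇒ x=2/(-1/4)=-8.0000
Confirm numerically:
  x=-7.896: |R|=0.99344 <1
  x=-7.571: |R|=0.97206 <1
  x=-7.492: |R|=0.96666 <1
  x=-7.396: |R|=0.95998 <1
  x=-8.550: |R|=1.03269 >1
  x=-8.127: |R|=1.00784 >1
So |R|<1 on (-8.0000, 0).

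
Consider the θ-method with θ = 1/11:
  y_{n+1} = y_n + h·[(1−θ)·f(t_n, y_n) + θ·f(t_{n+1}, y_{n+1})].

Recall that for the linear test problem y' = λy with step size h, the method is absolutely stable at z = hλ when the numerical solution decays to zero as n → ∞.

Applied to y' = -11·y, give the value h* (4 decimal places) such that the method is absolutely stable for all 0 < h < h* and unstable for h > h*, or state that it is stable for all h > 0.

Test eqn y'=λy, z=hλ:
  y_{n+1} = y_n + z·[10/11·y_n + 1/11·y_{n+1}] ⇒ (1 − 1/11z)y_{n+1} = (1 + 10/11z)y_n
  ⇒ R(z) = (1 + 10/11z)/(1 − 1/11z).

Need |R(x)|<1, x<0.
x=-0.37: |R|=0.6420
R=−1: 1+10/11x = −1+1/11x ⇒ -9/11x=2 ⇒ x=2/(-9/11)=-2.4444
Confirm numerically:
  x=-2.395: |R|=0.96678 <1
  x=-1.767: |R|=0.52244 <1
  x=-1.134: |R|=0.02802 <1
  x=-1.005: |R|=0.07913 <1
  x=-3.011: |R|=1.36393 >1
  x=-2.599: |R|=1.10229 >1
  x=-2.542: |R|=1.06484 >1
Interval (-2.4444, 0).

(-2.4444,0); λ=-11 ⇒ h* = (22/9)/11 = 0.2222.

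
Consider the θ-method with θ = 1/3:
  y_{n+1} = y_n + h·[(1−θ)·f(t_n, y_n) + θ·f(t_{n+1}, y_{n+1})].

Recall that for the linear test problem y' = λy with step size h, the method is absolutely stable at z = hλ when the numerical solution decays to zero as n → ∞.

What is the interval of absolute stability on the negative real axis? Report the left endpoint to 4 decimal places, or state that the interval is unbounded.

z∈(-6.0000,0).

On y'=λy, z=hλ:
  y_{n+1} = y_n + z·[2/3·y_n + 1/3·y_{n+1}] ⇒ (1 − 1/3z)y_{n+1} = (1 + 2/3z)y_n
  Hence R(z) = (1 + 2/3z)/(1 − 1/3z).

Find x<0 with |R(x)|<1.
x=-0.66: |R|=0.4590
R=−1: 1+2/3x = −1+1/3x ⇒ -1/3x=2 ⇒ x=2/(-1/3)=-6.0000
Confirm numerically:
  x=-5.585: |R|=0.95166 <1
  x=-4.541: |R|=0.80652 <1
  x=-4.484: |R|=0.79743 <1
  x=-2.733: |R|=0.43014 <1
  x=-6.531: |R|=1.05571 >1
  x=-6.462: |R|=1.04883 >1
  x=-6.274: |R|=1.02954 >1
Interval (-6.0000, 0).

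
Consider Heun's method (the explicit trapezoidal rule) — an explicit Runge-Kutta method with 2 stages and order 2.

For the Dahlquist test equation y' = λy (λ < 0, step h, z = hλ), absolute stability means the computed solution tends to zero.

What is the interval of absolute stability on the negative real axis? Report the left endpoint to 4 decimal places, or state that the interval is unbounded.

(-2.0000, 0).

On y'=λy, z=hλ:
  order 2, 2-stage ⇒ R(z)=1+z+z^2/2
  (e.g. R(-1.7)=0.74500, |R|=0.74500)

Boundary: |R(x)|=1, x<0.
x=-1.7: |R|=0.7450
|R(-2.4)|=1.4800 |R(-1.87)|=0.8785 |R(-1.13)|=0.5085
Bisect:
  x_lo=-2.7924 |R|=2.1063  x_hi=-0.0980 |R|=0.9068
  mid=-1.44517 |R|=0.59909 →hi
  mid=-2.11877 |R|=1.12582 →lo
  mid=-1.78197 |R|=0.80574 →hi
  mid=-1.95037 |R|=0.95160 →hi
  mid=-2.03457 |R|=1.03516 →lo
  mid=-1.99247 |R|=0.99250 →hi
  mid=-2.01352 |R|=1.01361 →lo
  mid=-2.00299 |R|=1.00300 →lo
  mid=-1.99773 |R|=0.99773 →hi
  mid=-2.00036 |R|=1.00036 →lo
  ...
  [-2.00003,-1.99987] ⇒ x*=-2.0000
So |R|<1 on (-2.0000, 0).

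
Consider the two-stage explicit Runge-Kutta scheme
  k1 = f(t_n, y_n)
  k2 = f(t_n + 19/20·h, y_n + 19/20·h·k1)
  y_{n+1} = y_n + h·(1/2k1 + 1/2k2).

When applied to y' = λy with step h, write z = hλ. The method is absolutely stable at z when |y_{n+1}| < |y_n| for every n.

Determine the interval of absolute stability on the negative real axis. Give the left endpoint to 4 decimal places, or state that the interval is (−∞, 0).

(-2.1053, 0).

Set f=λy, z=hλ:
  k1=λy_n ⇒ h·k1=z·y_n;  k2=λ(1+19/20z)y_n ⇒ h·k2=z(1+19/20z)y_n
  y_{n+1}/y_n = 1 + 1/2z + 1/2z(1+19/20z) = 1 + z + 19/40z²
  so R(z) = 1 + z + 19/40z².

Boundary: |R(x)|=1, x<0.
x=-1.8: |R|=0.7390
R=1: x+19/40x²=0 ⇒ x=−40/19=-2.1053; min R=1−1/(4·19/40)=0.4737>−1
Confirm numerically:
  x=-1.824: |R|=0.75631 <1
  x=-1.368: |R|=0.52093 <1
  x=-1.034: |R|=0.47385 <1
  x=-2.553: |R|=1.54296 >1
  x=-2.453: |R|=1.40517 >1
  x=-2.273: |R|=1.18110 >1
So |R|<1 on (-2.1053, 0).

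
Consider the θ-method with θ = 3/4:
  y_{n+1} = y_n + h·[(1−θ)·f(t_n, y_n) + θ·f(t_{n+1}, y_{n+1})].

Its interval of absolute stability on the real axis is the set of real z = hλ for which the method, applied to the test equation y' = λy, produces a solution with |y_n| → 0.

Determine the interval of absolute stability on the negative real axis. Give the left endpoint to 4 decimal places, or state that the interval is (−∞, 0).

Set f=λy, z=hλ:
  y_{n+1} = y_n + z·[1/4·y_n + 3/4·y_{n+1}] ⇒ (1 − 3/4z)y_{n+1} = (1 + 1/4z)y_n
  so R(z) = (1 + 1/4z)/(1 − 3/4z).

Find x<0 with |R(x)|<1.
x=-0.35: |R|=0.7228
x=-2: |R|=0.2000
x=-10: |R|=0.1765
x=-100: |R|=0.3158
θ=3/4≥1/2 ⇒ |1+1/4x|<|1−3/4x| ∀x<0 ⇒ stable on all of ℝ⁻.

interval (−∞, 0).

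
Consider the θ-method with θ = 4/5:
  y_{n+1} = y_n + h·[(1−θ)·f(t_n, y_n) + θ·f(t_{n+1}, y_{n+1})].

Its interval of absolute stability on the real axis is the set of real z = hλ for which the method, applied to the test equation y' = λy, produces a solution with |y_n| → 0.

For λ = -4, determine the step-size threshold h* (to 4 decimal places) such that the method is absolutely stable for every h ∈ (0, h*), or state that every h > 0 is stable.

On y'=λy, z=hλ:
  y_{n+1} = y_n + z·[1/5·y_n + 4/5·y_{n+1}] ⇒ (1 − 4/5z)y_{n+1} = (1 + 1/5z)y_n
  Hence R(z) = (1 + 1/5z)/(1 − 4/5z).

Find x<0 with |R(x)|<1.
x=-1.15: |R|=0.4010
x=-2: |R|=0.2308
x=-10: |R|=0.1111
x=-100: |R|=0.2346
θ=4/5≥1/2 ⇒ |1+1/5x|<|1−4/5x| ∀x<0 ⇒ interval (−∞,0).

interval (−∞, 0). Any h>0 works for λ=-4.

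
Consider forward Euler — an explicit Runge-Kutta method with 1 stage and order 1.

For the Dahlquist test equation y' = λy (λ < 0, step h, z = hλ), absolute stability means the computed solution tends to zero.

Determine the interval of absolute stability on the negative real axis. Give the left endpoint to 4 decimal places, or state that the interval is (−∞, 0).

On y'=λy, z=hλ:
  order 1, 1-stage ⇒ R(z)=1+z
  (e.g. R(-0.8)=0.20000, |R|=0.20000)

Find x<0 with |R(x)|<1.
x=-0.8: |R|=0.2000
|R(-1.31)|=0.3100 |R(-1.25)|=0.2500 |R(-0.65)|=0.3500
Bisect:
  x_lo=-2.3714 |R|=1.3714  x_hi=-0.1049 |R|=0.8951
  mid=-1.23819 |R|=0.23819 →hi
  mid=-1.80481 |R|=0.80481 →hi
  mid=-2.08812 |R|=1.08812 →lo
  mid=-1.94646 |R|=0.94646 →hi
  mid=-2.01729 |R|=1.01729 →lo
  mid=-1.98188 |R|=0.98188 →hi
  mid=-1.99958 |R|=0.99958 →hi
  mid=-2.00844 |R|=1.00844 →lo
  mid=-2.00401 |R|=1.00401 →lo
  ...
  [-2.00014,-2.00000] ⇒ x*=-2.0000
Interval (-2.0000, 0).

z∈(-2.0000,0).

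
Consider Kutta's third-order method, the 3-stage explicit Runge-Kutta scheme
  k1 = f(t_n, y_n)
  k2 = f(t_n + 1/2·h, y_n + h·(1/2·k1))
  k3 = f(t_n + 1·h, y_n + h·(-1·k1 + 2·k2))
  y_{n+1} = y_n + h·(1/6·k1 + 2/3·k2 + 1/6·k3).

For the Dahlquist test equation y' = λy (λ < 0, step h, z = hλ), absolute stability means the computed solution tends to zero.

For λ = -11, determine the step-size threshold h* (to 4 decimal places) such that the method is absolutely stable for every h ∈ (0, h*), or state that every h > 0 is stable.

(-2.5127,0); λ=-11 ⇒ h* = 0.2284.

With y'=λy (z=hλ):
  order 3, 3-stage ⇒ R(z)=1+z+z^2/2+z^3/6
  (e.g. R(-1.08)=0.29325, |R|=0.29325)

Need |R(x)|<1, x<0.
x=-1.08: |R|=0.2932
|R(-2.51)|=0.9955 |R(-1.92)|=0.2564 |R(-1.75)|=0.1120
Bisect:
  x_lo=-3.0873 |R|=2.2261  x_hi=-0.2342 |R|=0.7911
  mid=-1.66078 |R|=0.04514 →hi
  mid=-2.37406 |R|=0.78607 →hi
  mid=-2.73070 |R|=1.39601 →lo
  mid=-2.55238 |R|=1.06636 →lo
  mid=-2.46322 |R|=0.92040 →hi
  mid=-2.50780 |R|=0.99188 →hi
  mid=-2.53009 |R|=1.02874 →lo
  mid=-2.51894 |R|=1.01022 →lo
  mid=-2.51337 |R|=1.00103 →lo
  mid=-2.51058 |R|=0.99645 →hi
  ...
  [-2.51285,-2.51267] ⇒ x*=-2.5127
Interval (-2.5127, 0).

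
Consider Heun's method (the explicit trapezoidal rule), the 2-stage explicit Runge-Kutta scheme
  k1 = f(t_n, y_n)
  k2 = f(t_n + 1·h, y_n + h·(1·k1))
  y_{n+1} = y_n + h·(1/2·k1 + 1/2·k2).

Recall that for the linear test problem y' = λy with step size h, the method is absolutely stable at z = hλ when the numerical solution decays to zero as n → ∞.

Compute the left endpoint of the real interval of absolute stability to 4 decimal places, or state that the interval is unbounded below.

z* = -2.0000.

Test eqn y'=λy, z=hλ:
  order 2, 2-stage ⇒ R(z)=1+z+z^2/2
  (e.g. R(-1.67)=0.72445, |R|=0.72445)

Need |R(x)|<1, x<0.
x=-1.67: |R|=0.7244
|R(-1.6)|=0.6800 |R(-0.8)|=0.5200 |R(-0.54)|=0.6058
Bisect:
  x_lo=-2.4519 |R|=1.5540  x_hi=-0.2004 |R|=0.8197
  mid=-1.32616 |R|=0.55319 →hi
  mid=-1.88902 |R|=0.89518 →hi
  mid=-2.17045 |R|=1.18498 →lo
  mid=-2.02974 |R|=1.03018 →lo
  mid=-1.95938 |R|=0.96020 →hi
  mid=-1.99456 |R|=0.99457 →hi
  mid=-2.01215 |R|=1.01222 →lo
  mid=-2.00335 |R|=1.00336 →lo
  mid=-1.99896 |R|=0.99896 →hi
  ...
  [-2.00005,-1.99992] ⇒ x*=-2.0000
So |R|<1 on (-2.0000, 0).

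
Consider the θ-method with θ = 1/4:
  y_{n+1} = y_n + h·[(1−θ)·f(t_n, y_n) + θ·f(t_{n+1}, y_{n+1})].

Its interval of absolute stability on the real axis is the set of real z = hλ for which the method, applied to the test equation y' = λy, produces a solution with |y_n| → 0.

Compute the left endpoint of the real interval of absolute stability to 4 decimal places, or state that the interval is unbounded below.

left endpoint -4.0000.

On y'=λy, z=hλ:
  y_{n+1} = y_n + z·[3/4·y_n + 1/4·y_{n+1}] ⇒ (1 − 1/4z)y_{n+1} = (1 + 3/4z)y_n
  so R(z) = (1 + 3/4z)/(1 − 1/4z).

Solve |R(x)|<1 on ℝ⁻.
x=-0.45: |R|=0.5955
R=−1: 1+3/4x = −1+1/4x ⇒ -1/2x=2 ⇒ x=2/(-1/2)=-4.0000
Confirm numerically:
  x=-3.588: |R|=0.89141 <1
  x=-3.199: |R|=0.77747 <1
  x=-2.947: |R|=0.69685 <1
  x=-1.917: |R|=0.29593 <1
  x=-4.599: |R|=1.13932 >1
  x=-4.457: |R|=1.10808 >1
  x=-4.415: |R|=1.09863 >1
Interval (-4.0000, 0).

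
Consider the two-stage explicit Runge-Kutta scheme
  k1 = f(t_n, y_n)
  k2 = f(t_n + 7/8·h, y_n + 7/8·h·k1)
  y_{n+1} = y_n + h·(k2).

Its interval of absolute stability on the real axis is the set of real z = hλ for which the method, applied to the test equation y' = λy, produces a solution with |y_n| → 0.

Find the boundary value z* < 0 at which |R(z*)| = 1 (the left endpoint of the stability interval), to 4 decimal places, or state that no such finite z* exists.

left endpoint -1.1429.

Set f=λy, z=hλ:
  k1=λy_n ⇒ h·k1=z·y_n;  k2=λ(1+7/8z)y_n ⇒ h·k2=z(1+7/8z)y_n
  y_{n+1}/y_n = 1 + z(1+7/8z) = 1 + z + 7/8z²
  R(z) = 1 + z + 7/8z².

Need |R(x)|<1, x<0.
x=-1.63: |R|=1.6948
R=1: x+7/8x²=0 ⇒ x=−8/7=-1.1429; min R=1−1/(4·7/8)=0.7143>−1
Confirm numerically:
  x=-1.069: |R|=0.93092 <1
  x=-0.699: |R|=0.72853 <1
  x=-0.632: |R|=0.71750 <1
  x=-0.543: |R|=0.71499 <1
  x=-1.608: |R|=1.65446 >1
  x=-1.355: |R|=1.25152 >1
  x=-1.235: |R|=1.09957 >1
Interval (-1.1429, 0).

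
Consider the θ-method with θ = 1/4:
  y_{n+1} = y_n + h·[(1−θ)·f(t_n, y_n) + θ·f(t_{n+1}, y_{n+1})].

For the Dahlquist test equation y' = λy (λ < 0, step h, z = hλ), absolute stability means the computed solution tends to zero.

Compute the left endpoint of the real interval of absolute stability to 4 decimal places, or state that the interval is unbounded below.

On y'=λy, z=hλ:
  y_{n+1} = y_n + z·[3/4·y_n + 1/4·y_{n+1}] ⇒ (1 − 1/4z)y_{n+1} = (1 + 3/4z)y_n
  ⇒ R(z) = (1 + 3/4z)/(1 − 1/4z).

Find x<0 with |R(x)|<1.
x=-1.36: |R|=0.0149
R=−1: 1+3/4x = −1+1/4x ⇒ -1/2x=2 ⇒ x=2/(-1/2)=-4.0000
Confirm numerically:
  x=-3.409: |R|=0.84046 <1
  x=-2.738: |R|=0.62541 <1
  x=-1.680: |R|=0.18310 <1
  x=-4.467: |R|=1.11031 >1
  x=-4.373: |R|=1.08910 >1
  x=-4.087: |R|=1.02152 >1
So |R|<1 on (-4.0000, 0).

z* = -4.0000.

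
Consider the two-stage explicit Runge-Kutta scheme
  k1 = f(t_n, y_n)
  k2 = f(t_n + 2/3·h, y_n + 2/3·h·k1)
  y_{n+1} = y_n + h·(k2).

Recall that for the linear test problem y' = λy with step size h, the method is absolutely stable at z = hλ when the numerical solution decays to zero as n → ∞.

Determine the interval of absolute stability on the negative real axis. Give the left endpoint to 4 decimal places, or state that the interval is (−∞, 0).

Test eqn y'=λy, z=hλ:
  k1=λy_n ⇒ h·k1=z·y_n;  k2=λ(1+2/3z)y_n ⇒ h·k2=z(1+2/3z)y_n
  y_{n+1}/y_n = 1 + z(1+2/3z) = 1 + z + 2/3z²
  ⇒ R(z) = 1 + z + 2/3z².

Solve |R(x)|<1 on ℝ⁻.
x=-0.52: |R|=0.6603
R=1: x+2/3x²=0 ⇒ x=−3/2=-1.5000; min R=1−1/(4·2/3)=0.6250>−1
Confirm numerically:
  x=-0.725: |R|=0.62542 <1
  x=-0.693: |R|=0.62717 <1
  x=-0.686: |R|=0.62773 <1
  x=-2.026: |R|=1.71045 >1
  x=-1.730: |R|=1.26527 >1
Interval (-1.5000, 0).

(-1.5000, 0).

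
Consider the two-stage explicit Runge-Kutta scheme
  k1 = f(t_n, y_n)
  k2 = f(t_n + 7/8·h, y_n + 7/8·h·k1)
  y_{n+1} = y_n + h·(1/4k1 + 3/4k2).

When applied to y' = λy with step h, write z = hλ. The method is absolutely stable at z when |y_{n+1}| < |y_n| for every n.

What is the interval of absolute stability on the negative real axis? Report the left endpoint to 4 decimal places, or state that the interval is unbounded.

Test eqn y'=λy, z=hλ:
  k1=λy_n ⇒ h·k1=z·y_n;  k2=λ(1+7/8z)y_n ⇒ h·k2=z(1+7/8z)y_n
  y_{n+1}/y_n = 1 + 1/4z + 3/4z(1+7/8z) = 1 + z + 21/32z²
  so R(z) = 1 + z + 21/32z².

Solve |R(x)|<1 on ℝ⁻.
x=-1.68: |R|=1.1722
R=1: x+21/32x²=0 ⇒ x=−32/21=-1.5238; min R=1−1/(4·21/32)=0.6190>−1
Confirm numerically:
  x=-1.264: |R|=0.78449 <1
  x=-1.068: |R|=0.68053 <1
  x=-1.037: |R|=0.66871 <1
  x=-0.811: |R|=0.62063 <1
  x=-2.071: |R|=1.74368 >1
  x=-1.921: |R|=1.50072 >1
  x=-1.786: |R|=1.30730 >1
So |R|<1 on (-1.5238, 0).

z∈(-1.5238,0).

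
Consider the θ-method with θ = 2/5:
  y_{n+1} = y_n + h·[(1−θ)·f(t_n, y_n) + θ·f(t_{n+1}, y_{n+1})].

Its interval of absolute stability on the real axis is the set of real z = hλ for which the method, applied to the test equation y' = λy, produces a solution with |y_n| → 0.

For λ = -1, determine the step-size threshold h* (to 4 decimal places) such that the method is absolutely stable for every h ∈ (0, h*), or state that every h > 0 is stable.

(-10.0000,0); λ=-1 ⇒ h* = (10)/1 = 10.0000.

Test eqn y'=λy, z=hλ:
  y_{n+1} = y_n + z·[3/5·y_n + 2/5·y_{n+1}] ⇒ (1 − 2/5z)y_{n+1} = (1 + 3/5z)y_n
  ⇒ R(z) = (1 + 3/5z)/(1 − 2/5z).

Find x<0 with |R(x)|<1.
x=-1.65: |R|=0.0060
R=−1: 1+3/5x = −1+2/5x ⇒ -1/5x=2 ⇒ x=2/(-1/5)=-10.0000
Confirm numerically:
  x=-6.883: |R|=0.83390 <1
  x=-5.368: |R|=0.70564 <1
  x=-4.919: |R|=0.65757 <1
  x=-10.518: |R|=1.01990 >1
  x=-10.440: |R|=1.01700 >1
  x=-10.370: |R|=1.01437 >1
So |R|<1 on (-10.0000, 0).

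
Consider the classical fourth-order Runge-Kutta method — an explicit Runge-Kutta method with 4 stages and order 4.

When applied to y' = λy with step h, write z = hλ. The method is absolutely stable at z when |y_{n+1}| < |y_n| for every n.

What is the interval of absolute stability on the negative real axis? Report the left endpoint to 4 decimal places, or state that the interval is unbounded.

Set f=λy, z=hλ:
  order 4, 4-stage ⇒ R(z)=1+z+z^2/2+z^3/6+z^4/24
  (e.g. R(-1.35)=0.28958, |R|=0.28958)

Need |R(x)|<1, x<0.
x=-1.35: |R|=0.2896
|R(-2.91)|=1.2049 |R(-2.69)|=0.8656 |R(-1.96)|=0.3208
Bisect:
  x_lo=-3.2520 |R|=1.9639  x_hi=-0.1311 |R|=0.8771
  mid=-1.69155 |R|=0.27357 →hi
  mid=-2.47178 |R|=0.62145 →hi
  mid=-2.86190 |R|=1.12178 →lo
  mid=-2.66684 |R|=0.83562 →hi
  mid=-2.76437 |R|=0.96891 →hi
  mid=-2.81314 |R|=1.04280 →lo
  mid=-2.78875 |R|=1.00523 →lo
  mid=-2.77656 |R|=0.98692 →hi
  ...
  [-2.78533,-2.78514] ⇒ x*=-2.7853
Interval (-2.7853, 0).

z∈(-2.7853,0).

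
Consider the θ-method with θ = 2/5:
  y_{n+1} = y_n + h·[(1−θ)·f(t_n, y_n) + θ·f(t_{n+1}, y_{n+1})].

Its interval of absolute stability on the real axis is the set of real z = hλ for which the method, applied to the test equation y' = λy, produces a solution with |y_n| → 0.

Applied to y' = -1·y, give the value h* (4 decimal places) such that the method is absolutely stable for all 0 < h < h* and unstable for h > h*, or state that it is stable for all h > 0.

With y'=λy (z=hλ):
  y_{n+1} = y_n + z·[3/5·y_n + 2/5·y_{n+1}] ⇒ (1 − 2/5z)y_{n+1} = (1 + 3/5z)y_n
  R(z) = (1 + 3/5z)/(1 − 2/5z).

Solve |R(x)|<1 on ℝ⁻.
x=-1.22: |R|=0.1801
R=−1: 1+3/5x = −1+2/5x ⇒ -1/5x=2 ⇒ x=2/(-1/5)=-10.0000
Confirm numerically:
  x=-7.921: |R|=0.90025 <1
  x=-5.460: |R|=0.71482 <1
  x=-5.143: |R|=0.68226 <1
  x=-4.336: |R|=0.58572 <1
  x=-10.235: |R|=1.00923 >1
  x=-10.226: |R|=1.00888 >1
  x=-10.213: |R|=1.00838 >1
So |R|<1 on (-10.0000, 0).

(-10.0000,0); λ=-1 ⇒ h* = (10)/1 = 10.0000.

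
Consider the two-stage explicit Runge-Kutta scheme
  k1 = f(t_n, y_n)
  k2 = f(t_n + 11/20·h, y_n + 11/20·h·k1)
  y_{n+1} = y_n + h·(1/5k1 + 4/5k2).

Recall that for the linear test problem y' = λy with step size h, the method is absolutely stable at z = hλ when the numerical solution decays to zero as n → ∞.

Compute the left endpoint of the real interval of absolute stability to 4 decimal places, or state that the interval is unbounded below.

left endpoint -2.2727.

On y'=λy, z=hλ:
  k1=λy_n ⇒ h·k1=z·y_n;  k2=λ(1+11/20z)y_n ⇒ h·k2=z(1+11/20z)y_n
  y_{n+1}/y_n = 1 + 1/5z + 4/5z(1+11/20z) = 1 + z + 11/25z²
  ⇒ R(z) = 1 + z + 11/25z².

Need |R(x)|<1, x<0.
x=-0.87: |R|=0.4630
R=1: x+11/25x²=0 ⇒ x=−25/11=-2.2727; min R=1−1/(4·11/25)=0.4318>−1
Confirm numerically:
  x=-1.778: |R|=0.61296 <1
  x=-1.584: |R|=0.51998 <1
  x=-1.205: |R|=0.43389 <1
  x=-2.592: |R|=1.36412 >1
  x=-2.323: |R|=1.05138 >1
Stable set (-2.2727, 0).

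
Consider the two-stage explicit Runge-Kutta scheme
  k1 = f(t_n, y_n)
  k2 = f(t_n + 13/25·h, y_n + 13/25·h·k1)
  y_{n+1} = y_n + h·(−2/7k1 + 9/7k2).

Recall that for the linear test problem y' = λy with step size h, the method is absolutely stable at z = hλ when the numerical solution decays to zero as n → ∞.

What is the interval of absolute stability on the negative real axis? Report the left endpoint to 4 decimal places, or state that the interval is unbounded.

z∈(-1.4957,0).

On y'=λy, z=hλ:
  k1=λy_n ⇒ h·k1=z·y_n;  k2=λ(1+13/25z)y_n ⇒ h·k2=z(1+13/25z)y_n
  y_{n+1}/y_n = 1 − 2/7z + 9/7z(1+13/25z) = 1 + z + 117/175z²
  R(z) = 1 + z + 117/175z².

Boundary: |R(x)|=1, x<0.
x=-1.2: |R|=0.7627
R=1: x+117/175x²=0 ⇒ x=−175/117=-1.4957; min R=1−1/(4·117/175)=0.6261>−1
Confirm numerically:
  x=-1.207: |R|=0.76701 <1
  x=-1.022: |R|=0.67631 <1
  x=-1.001: |R|=0.66891 <1
  x=-2.075: |R|=1.80362 >1
  x=-1.745: |R|=1.29082 >1
Interval (-1.4957, 0).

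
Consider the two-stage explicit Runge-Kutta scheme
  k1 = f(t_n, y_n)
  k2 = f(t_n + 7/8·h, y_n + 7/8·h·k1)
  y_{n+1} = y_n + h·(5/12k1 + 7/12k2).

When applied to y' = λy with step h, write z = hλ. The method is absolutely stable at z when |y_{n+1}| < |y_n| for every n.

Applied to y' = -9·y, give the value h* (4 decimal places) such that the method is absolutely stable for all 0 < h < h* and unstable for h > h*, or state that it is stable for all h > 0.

Test eqn y'=λy, z=hλ:
  k1=λy_n ⇒ h·k1=z·y_n;  k2=λ(1+7/8z)y_n ⇒ h·k2=z(1+7/8z)y_n
  y_{n+1}/y_n = 1 + 5/12z + 7/12z(1+7/8z) = 1 + z + 49/96z²
  ⇒ R(z) = 1 + z + 49/96z².

Boundary: |R(x)|=1, x<0.
x=-0.91: |R|=0.5127
R=1: x+49/96x²=0 ⇒ x=−96/49=-1.9592; min R=1−1/(4·49/96)=0.5102>−1
Confirm numerically:
  x=-1.184: |R|=0.53153 <1
  x=-1.161: |R|=0.52700 <1
  x=-0.965: |R|=0.51031 <1
  x=-0.895: |R|=0.51386 <1
  x=-2.500: |R|=1.69010 >1
  x=-2.476: |R|=1.65315 >1
  x=-2.360: |R|=1.48282 >1
Stable set (-1.9592, 0).

(-1.9592,0); λ=-9 ⇒ h* = (96/49)/9 = 0.2177.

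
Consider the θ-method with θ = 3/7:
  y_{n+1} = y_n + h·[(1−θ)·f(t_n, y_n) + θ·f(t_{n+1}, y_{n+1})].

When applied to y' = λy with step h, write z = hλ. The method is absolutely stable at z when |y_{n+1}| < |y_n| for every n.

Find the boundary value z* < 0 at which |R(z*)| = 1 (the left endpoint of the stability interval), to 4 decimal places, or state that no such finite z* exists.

left endpoint -14.0000.

Test eqn y'=λy, z=hλ:
  y_{n+1} = y_n + z·[4/7·y_n + 3/7·y_{n+1}] ⇒ (1 − 3/7z)y_{n+1} = (1 + 4/7z)y_n
  ⇒ R(z) = (1 + 4/7z)/(1 − 3/7z).

Boundary: |R(x)|=1, x<0.
x=-1.55: |R|=0.0687
R=−1: 1+4/7x = −1+3/7x ⇒ -1/7x=2 ⇒ x=2/(-1/7)=-14.0000
Confirm numerically:
  x=-11.911: |R|=0.95112 <1
  x=-10.280: |R|=0.90169 <1
  x=-9.520: |R|=0.87402 <1
  x=-9.019: |R|=0.85375 <1
  x=-14.312: |R|=1.00625 >1
  x=-14.309: |R|=1.00619 >1
So |R|<1 on (-14.0000, 0).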